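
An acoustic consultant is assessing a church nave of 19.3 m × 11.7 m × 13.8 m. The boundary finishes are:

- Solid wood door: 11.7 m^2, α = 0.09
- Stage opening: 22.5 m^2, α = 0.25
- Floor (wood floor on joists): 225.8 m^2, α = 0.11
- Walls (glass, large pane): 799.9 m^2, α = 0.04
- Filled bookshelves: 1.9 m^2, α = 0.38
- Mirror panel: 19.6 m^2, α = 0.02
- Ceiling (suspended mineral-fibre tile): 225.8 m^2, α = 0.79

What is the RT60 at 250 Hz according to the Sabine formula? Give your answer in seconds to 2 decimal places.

2.06 seconds

Total absorption A = 11.7×0.09 + 22.5×0.25 + 225.8×0.11 + 799.9×0.04 + 1.9×0.38 + 19.6×0.02 + 225.8×0.79
  = 1.053 + 5.625 + 24.838 + 31.996 + 0.722 + 0.392 + 178.382 = 243.008 m^2 sabins.
Volume V = 19.3 × 11.7 × 13.8 = 3116.178 m³.
Sabine: RT60 = 0.161 × 3116.178 / 243.008 = 2.06 s.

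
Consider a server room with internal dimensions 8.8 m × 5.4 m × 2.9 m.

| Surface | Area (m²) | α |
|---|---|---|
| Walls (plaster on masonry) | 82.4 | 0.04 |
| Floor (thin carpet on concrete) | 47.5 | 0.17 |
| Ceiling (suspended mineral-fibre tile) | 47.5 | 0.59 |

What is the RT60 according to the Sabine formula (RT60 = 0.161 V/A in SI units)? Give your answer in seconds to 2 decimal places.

0.56 seconds

Equivalent absorption area: A = 82.4*0.04 + 47.5*0.17 + 47.5*0.59 = 39.396 m².
V = 8.8·5.4·2.9 = 137.808 m³.
RT60 = 0.161 · V / A = 0.161 × 137.808 / 39.396 = 0.56 s.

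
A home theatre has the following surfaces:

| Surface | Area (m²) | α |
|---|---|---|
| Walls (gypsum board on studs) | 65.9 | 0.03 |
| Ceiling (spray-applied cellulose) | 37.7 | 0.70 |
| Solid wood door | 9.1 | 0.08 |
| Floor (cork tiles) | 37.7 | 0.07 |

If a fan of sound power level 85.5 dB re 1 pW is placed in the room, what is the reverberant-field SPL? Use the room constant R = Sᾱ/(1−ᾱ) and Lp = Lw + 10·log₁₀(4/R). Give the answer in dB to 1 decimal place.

75.5 dB

Σ(Sᵢαᵢ) = 65.9·0.03 + 37.7·0.70 + 9.1·0.08 + 37.7·0.07 = 31.734; total area S = 150.4 m².
ᾱ = 0.2110, so room constant R = A/(1−ᾱ) = 40.221 m².
Lp = 85.5 + 10·log₁₀(4/40.221) = 85.5 + (-10.02) = 75.5 dB.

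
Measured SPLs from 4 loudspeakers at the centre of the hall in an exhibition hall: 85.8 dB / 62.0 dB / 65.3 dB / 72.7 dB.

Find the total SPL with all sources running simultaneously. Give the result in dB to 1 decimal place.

Converting to relative power and adding: 10^(85.8/10) + 10^(62.0/10) + 10^(65.3/10) + 10^(72.7/10) = 4.038e+08.
L_total = 10·log₁₀(4.038e+08) = 86.1 dB.

86.1 dB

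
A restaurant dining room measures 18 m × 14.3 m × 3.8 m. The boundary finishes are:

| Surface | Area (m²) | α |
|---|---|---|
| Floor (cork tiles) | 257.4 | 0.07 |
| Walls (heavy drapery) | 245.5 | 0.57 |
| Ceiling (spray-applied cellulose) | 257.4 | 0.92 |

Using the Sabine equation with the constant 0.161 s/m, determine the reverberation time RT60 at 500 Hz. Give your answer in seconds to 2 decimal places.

Summing Sᵢαᵢ: 18.018 + 139.935 + 236.808 → A = 394.761 sabins.
Volume V = 18 × 14.3 × 3.8 = 978.12 m³.
Sabine: RT60 = 0.161 × 978.12 / 394.761 = 0.40 s.

0.40 seconds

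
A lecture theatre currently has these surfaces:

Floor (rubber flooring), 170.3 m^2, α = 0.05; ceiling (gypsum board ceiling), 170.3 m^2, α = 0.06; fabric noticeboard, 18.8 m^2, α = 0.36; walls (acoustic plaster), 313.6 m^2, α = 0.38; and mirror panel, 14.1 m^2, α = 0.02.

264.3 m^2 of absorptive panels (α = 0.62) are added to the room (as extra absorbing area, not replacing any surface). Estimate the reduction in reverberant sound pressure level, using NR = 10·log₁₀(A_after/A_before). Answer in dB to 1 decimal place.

3.3 dB

A_before = Σ Sᵢαᵢ = 170.3×0.05 + 170.3×0.06 + 18.8×0.36 + 313.6×0.38 + 14.1×0.02 = 144.951 sabins.
Added absorption = 264.3 × 0.62 = 163.866 sabins.
New total A_after = 308.817 sabins.
Reduction = 10 log₁₀(A_after/A_before) = 10 log₁₀(2.1305) = 3.3 dB.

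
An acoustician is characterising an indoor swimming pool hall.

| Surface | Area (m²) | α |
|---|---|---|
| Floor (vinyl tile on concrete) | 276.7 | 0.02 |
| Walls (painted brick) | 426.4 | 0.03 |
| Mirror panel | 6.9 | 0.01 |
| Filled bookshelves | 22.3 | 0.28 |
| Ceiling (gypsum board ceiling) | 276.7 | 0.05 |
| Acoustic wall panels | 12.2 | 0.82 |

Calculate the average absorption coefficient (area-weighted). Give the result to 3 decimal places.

0.047

Total surface area S = 1021.2 m².
Weighted sum Σ Sα = 48.478.
ᾱ = 48.478 / 1021.2 = 0.047.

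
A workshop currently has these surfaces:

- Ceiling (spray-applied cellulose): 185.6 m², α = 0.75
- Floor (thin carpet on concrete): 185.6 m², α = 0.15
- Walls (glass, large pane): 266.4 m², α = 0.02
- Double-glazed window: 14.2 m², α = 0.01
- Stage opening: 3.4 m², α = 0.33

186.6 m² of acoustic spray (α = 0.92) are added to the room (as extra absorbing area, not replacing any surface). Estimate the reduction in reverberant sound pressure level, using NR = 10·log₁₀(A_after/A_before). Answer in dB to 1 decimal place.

A_before = Σ Sᵢαᵢ = 185.6*0.75 + 185.6*0.15 + 266.4*0.02 + 14.2*0.01 + 3.4*0.33 = 173.632 sabins.
Treatment contributes 186.6·0.92 = 171.672 sabins.
A_after = 173.632 + 171.672 = 345.304 sabins.
Reduction = 10 log₁₀(A_after/A_before) = 10 log₁₀(1.9887) = 3.0 dB.

3.0 dB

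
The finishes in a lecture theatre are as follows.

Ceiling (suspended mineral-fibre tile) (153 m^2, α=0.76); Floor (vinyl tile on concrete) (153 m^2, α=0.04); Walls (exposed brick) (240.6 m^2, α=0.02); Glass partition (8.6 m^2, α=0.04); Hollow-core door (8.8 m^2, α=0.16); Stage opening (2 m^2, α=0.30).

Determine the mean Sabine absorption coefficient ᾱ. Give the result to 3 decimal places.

Total surface area S = 566.0 m^2.
Weighted sum Σ Sα = 129.564.
ᾱ = A/S = 0.229.

0.229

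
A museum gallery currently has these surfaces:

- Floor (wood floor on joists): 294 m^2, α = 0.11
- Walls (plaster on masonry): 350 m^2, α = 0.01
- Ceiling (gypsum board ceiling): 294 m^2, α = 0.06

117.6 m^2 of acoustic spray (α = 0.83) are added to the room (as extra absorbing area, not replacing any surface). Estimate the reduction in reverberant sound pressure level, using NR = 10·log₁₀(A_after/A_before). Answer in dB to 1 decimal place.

4.5 dB

A_before = Σ Sᵢαᵢ = 294*0.11 + 350*0.01 + 294*0.06 = 53.480 sabins.
Treatment contributes 117.6·0.83 = 97.608 sabins.
New total A_after = 151.088 sabins.
Reduction = 10 log₁₀(A_after/A_before) = 10 log₁₀(2.8251) = 4.5 dB.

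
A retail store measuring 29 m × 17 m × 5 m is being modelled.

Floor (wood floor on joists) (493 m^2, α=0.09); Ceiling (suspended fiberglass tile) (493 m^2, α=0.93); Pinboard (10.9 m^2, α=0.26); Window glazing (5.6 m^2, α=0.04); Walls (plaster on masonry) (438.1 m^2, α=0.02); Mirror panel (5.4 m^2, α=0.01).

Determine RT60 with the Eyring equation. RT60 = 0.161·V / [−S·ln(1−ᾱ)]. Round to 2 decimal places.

0.62 seconds

S = Σ Sᵢ = 1446.0 m^2.
Σ(Sᵢαᵢ) = 493·0.09 + 493·0.93 + 10.9·0.26 + 5.6·0.04 + 438.1·0.02 + 5.4·0.01 = 514.734.
ᾱ = 514.734 / 1446.0 = 0.3560.
−S·ln(1−ᾱ) = −1446.0 × ln(1 − 0.3560) = 636.322.
V = 29 × 17 × 5 = 2465 m³.
RT60 = 0.161 × 2465 / 636.322 = 0.62 s.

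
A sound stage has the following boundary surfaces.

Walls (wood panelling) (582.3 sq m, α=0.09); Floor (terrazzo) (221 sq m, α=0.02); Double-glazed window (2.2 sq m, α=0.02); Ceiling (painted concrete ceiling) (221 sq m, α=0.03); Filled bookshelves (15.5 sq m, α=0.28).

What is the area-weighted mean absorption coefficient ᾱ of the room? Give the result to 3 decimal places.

S = Σ Sᵢ = 582.3 + 221 + 2.2 + 221 + 15.5 = 1042.0 sq m.
Weighted sum Σ Sα = 67.841.
ᾱ = 67.841 / 1042.0 = 0.065.

0.065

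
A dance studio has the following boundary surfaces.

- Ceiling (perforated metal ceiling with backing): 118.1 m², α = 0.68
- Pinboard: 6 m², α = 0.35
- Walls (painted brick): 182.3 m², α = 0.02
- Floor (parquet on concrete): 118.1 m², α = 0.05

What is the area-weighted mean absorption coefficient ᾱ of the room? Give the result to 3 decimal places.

0.217

S = Σ Sᵢ = 118.1 + 6 + 182.3 + 118.1 = 424.5 m².
Weighted sum Σ Sα = 91.959.
ᾱ = A/S = 0.217.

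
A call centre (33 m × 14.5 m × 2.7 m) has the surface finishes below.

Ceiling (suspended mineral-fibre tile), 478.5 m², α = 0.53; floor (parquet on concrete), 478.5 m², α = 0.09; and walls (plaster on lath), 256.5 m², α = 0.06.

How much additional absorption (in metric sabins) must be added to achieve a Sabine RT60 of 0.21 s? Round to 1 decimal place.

Total absorption A₁ = 478.5*0.53 + 478.5*0.09 + 256.5*0.06
  = 253.605 + 43.065 + 15.390 = 312.060 m² sabins.
For T = 0.21 s, need A₂ = 0.161·V/T = 0.161·1291.95/0.21 = 990.495 sabins.
Shortfall: 990.495 − 312.060 = 678.4 sabins.

678.4 sabins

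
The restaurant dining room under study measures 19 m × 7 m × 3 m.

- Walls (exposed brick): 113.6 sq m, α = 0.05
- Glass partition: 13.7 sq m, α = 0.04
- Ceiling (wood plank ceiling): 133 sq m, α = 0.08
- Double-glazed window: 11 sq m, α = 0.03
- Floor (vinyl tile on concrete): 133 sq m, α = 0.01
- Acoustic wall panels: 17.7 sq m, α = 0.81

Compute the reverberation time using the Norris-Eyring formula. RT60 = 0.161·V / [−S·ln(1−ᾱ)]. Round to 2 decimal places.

1.88 sec

Total surface area S = 113.6 + 13.7 + 133 + 11 + 133 + 17.7 = 422.0 sq m.
Absorption A = 113.6·0.05 + 13.7·0.04 + 133·0.08 + 11·0.03 + 133·0.01 + 17.7·0.81 = 32.865 sabins.
Mean coefficient ᾱ = A/S = 0.0779.
−S·ln(1−ᾱ) = −422.0 × ln(1 − 0.0779) = 34.225.
V = 19 × 7 × 3 = 399 m³.
RT60 = 0.161 × 399 / 34.225 = 1.88 s.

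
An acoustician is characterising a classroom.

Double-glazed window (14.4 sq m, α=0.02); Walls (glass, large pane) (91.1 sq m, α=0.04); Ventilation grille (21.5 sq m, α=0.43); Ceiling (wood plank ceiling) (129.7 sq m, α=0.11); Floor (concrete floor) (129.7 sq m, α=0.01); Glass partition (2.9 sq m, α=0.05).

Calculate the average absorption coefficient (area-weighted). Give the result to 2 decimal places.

0.07

S = Σ Sᵢ = 14.4 + 91.1 + 21.5 + 129.7 + 129.7 + 2.9 = 389.3 sq m.
A = 14.4×0.02 + 91.1×0.04 + 21.5×0.43 + 129.7×0.11 + 129.7×0.01 + 2.9×0.05 = 28.886 sabins.
ᾱ = 28.886 / 389.3 = 0.07.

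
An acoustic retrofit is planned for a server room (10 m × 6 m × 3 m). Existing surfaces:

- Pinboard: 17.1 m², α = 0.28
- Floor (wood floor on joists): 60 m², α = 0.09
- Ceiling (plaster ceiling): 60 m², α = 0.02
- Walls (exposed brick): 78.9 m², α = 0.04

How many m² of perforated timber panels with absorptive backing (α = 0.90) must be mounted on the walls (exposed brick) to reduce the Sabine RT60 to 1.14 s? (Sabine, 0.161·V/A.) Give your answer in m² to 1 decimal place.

12.6

A₁ = Σ Sᵢαᵢ = 17.1·0.28 + 60·0.09 + 60·0.02 + 78.9·0.04 = 14.544 sabins.
Required A₂ = 0.161·180/1.14 = 25.421 sabins.
ΔA needed = 25.421 − 14.544 = 10.877 sabins.
Each m² of panel replacing the walls (exposed brick) adds (0.90 − 0.04) = 0.86 sabins.
Panel area = 10.877 / 0.86 = 12.6 m².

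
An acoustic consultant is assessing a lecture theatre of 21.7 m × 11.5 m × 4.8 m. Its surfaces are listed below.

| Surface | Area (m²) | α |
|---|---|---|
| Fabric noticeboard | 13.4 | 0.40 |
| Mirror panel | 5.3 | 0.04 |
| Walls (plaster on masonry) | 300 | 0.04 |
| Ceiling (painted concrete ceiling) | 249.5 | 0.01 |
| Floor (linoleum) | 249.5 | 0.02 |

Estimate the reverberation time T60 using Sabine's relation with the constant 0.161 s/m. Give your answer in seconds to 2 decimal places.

7.70 s

Equivalent absorption area: A = 13.4·0.40 + 5.3·0.04 + 300·0.04 + 249.5·0.01 + 249.5·0.02 = 25.057 m².
Volume V = 21.7 × 11.5 × 4.8 = 1197.84 m³.
Sabine: RT60 = 0.161 × 1197.84 / 25.057 = 7.70 s.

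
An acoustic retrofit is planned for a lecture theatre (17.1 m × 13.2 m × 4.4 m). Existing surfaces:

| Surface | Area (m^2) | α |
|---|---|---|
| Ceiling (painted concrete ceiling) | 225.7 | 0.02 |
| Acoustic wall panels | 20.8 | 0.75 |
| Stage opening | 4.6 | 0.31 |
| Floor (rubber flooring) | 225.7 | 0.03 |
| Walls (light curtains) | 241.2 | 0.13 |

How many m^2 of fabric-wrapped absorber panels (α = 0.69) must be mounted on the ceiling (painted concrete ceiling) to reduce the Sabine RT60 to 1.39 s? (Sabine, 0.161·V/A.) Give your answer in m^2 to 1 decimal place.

82.6

Summing Sᵢαᵢ: 4.514 + 15.600 + 1.426 + 6.771 + 31.356 → A₁ = 59.667 sabins.
V = 993.168 m³. Target absorption A₂ = 0.161 × 993.168 / 1.39 = 115.036 sabins.
ΔA needed = 115.036 − 59.667 = 55.369 sabins.
Each m^2 of panel replacing the ceiling (painted concrete ceiling) adds (0.69 − 0.02) = 0.67 sabins.
Panel area = 55.369 / 0.67 = 82.6 m^2.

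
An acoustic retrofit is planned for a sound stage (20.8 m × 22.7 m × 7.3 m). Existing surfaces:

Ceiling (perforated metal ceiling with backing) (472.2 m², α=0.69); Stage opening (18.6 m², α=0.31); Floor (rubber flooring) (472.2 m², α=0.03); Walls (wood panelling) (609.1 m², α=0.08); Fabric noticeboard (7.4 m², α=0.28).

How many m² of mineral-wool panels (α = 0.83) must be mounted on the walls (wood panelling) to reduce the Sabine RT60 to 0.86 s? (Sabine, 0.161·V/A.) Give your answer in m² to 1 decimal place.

Total absorption A₁ = 472.2*0.69 + 18.6*0.31 + 472.2*0.03 + 609.1*0.08 + 7.4*0.28
  = 325.818 + 5.766 + 14.166 + 48.728 + 2.072 = 396.550 m² sabins.
V = 3446.768 m³. Target absorption A₂ = 0.161 × 3446.768 / 0.86 = 645.267 sabins.
ΔA needed = 645.267 − 396.550 = 248.717 sabins.
Net gain per m²: Δα = 0.83 − 0.08 = 0.75.
Panel area = 248.717 / 0.75 = 331.6 m².

331.6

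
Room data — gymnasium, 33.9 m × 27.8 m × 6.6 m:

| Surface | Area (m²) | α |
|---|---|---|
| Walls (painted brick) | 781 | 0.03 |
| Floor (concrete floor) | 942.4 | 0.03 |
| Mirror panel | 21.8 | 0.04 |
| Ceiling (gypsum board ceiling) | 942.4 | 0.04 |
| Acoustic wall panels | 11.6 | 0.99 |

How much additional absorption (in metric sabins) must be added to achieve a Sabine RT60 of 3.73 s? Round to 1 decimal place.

166.7 sabins

A₁ = Σ Sᵢαᵢ = 781×0.03 + 942.4×0.03 + 21.8×0.04 + 942.4×0.04 + 11.6×0.99 = 101.754 sabins.
For T = 3.73 s, need A₂ = 0.161·V/T = 0.161·6219.972/3.73 = 268.476 sabins.
Additional absorption ΔA = 268.476 − 101.754 = 166.7 sabins.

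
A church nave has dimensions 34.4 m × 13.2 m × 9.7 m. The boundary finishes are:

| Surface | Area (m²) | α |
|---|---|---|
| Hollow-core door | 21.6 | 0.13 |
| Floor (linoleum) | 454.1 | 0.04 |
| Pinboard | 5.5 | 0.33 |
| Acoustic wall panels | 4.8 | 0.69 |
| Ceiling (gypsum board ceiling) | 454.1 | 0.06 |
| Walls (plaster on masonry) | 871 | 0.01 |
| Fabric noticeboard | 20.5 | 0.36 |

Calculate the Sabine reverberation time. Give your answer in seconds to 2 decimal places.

Equivalent absorption area: A = 21.6·0.13 + 454.1·0.04 + 5.5·0.33 + 4.8·0.69 + 454.1·0.06 + 871·0.01 + 20.5·0.36 = 69.435 m².
V = 34.4·13.2·9.7 = 4404.576 m³.
RT60 = 0.161 · V / A = 0.161 × 4404.576 / 69.435 = 10.21 s.

10.21 s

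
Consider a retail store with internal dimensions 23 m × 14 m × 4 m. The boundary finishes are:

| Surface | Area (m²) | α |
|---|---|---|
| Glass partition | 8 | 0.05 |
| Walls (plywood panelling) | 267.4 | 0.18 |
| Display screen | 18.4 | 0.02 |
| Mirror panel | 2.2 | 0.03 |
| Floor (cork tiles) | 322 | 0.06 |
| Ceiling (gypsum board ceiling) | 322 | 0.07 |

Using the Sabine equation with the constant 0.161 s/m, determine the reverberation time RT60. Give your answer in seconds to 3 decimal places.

2.283 sec

Equivalent absorption area: A = 8×0.05 + 267.4×0.18 + 18.4×0.02 + 2.2×0.03 + 322×0.06 + 322×0.07 = 90.826 m².
Volume V = 23 × 14 × 4 = 1288 m³.
T = 0.161 V/A = 0.161·1288/90.826 = 2.283 s.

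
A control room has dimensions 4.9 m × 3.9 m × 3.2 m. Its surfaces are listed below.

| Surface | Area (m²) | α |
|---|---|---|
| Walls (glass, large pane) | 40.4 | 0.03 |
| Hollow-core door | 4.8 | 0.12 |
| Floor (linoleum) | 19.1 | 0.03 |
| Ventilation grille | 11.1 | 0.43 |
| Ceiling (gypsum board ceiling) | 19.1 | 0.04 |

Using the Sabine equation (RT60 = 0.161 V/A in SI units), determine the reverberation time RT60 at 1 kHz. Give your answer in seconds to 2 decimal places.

A = Σ Sᵢαᵢ = 40.4*0.03 + 4.8*0.12 + 19.1*0.03 + 11.1*0.43 + 19.1*0.04 = 7.898 sabins.
Volume V = 4.9 × 3.9 × 3.2 = 61.152 m³.
T = 0.161 V/A = 0.161·61.152/7.898 = 1.25 s.

1.25 s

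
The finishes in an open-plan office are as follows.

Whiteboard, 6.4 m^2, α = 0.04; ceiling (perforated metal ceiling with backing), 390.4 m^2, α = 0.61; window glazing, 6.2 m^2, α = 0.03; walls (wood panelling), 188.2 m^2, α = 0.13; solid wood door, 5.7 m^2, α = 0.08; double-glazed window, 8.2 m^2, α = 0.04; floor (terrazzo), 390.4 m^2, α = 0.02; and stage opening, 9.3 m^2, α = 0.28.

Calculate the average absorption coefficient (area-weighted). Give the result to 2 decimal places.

Total surface area S = 1004.8 m^2.
A = 6.4·0.04 + 390.4·0.61 + 6.2·0.03 + 188.2·0.13 + 5.7·0.08 + 8.2·0.04 + 390.4·0.02 + 9.3·0.28 = 274.248 sabins.
ᾱ = 274.248 / 1004.8 = 0.27.

0.27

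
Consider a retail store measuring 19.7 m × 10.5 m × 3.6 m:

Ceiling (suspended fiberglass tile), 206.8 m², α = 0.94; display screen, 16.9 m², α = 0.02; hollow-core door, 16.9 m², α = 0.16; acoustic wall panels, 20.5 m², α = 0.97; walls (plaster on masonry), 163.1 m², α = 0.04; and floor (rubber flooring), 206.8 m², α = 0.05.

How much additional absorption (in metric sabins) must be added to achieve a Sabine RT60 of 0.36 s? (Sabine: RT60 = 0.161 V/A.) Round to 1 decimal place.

98.8 sabins

A₁ = Σ Sᵢαᵢ = 206.8·0.94 + 16.9·0.02 + 16.9·0.16 + 20.5·0.97 + 163.1·0.04 + 206.8·0.05 = 234.183 sabins.
For T = 0.36 s, need A₂ = 0.161·V/T = 0.161·744.66/0.36 = 333.029 sabins.
Shortfall: 333.029 − 234.183 = 98.8 sabins.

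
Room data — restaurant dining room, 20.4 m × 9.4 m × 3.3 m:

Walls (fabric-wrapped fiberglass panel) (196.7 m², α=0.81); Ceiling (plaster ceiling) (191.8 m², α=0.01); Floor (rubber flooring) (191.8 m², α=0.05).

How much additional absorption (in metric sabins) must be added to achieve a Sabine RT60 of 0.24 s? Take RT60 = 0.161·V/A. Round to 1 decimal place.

253.7 sabins

Summing Sᵢαᵢ: 159.327 + 1.918 + 9.590 → A₁ = 170.835 sabins.
Target A₂ = 0.161·632.808/0.24 = 424.509 sabins (V = 632.808 m³).
Shortfall: 424.509 − 170.835 = 253.7 sabins.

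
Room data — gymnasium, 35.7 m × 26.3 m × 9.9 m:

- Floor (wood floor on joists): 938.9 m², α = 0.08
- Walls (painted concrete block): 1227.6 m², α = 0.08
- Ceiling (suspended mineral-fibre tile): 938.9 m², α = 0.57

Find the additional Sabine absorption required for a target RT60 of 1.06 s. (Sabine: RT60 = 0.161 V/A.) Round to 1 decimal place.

703.3 sabins

A₁ = Σ Sᵢαᵢ = 938.9·0.08 + 1227.6·0.08 + 938.9·0.57 = 708.493 sabins.
Target A₂ = 0.161·9295.209/1.06 = 1411.819 sabins (V = 9295.209 m³).
ΔA = A₂ − A₁ = 1411.819 − 708.493 = 703.3 sabins.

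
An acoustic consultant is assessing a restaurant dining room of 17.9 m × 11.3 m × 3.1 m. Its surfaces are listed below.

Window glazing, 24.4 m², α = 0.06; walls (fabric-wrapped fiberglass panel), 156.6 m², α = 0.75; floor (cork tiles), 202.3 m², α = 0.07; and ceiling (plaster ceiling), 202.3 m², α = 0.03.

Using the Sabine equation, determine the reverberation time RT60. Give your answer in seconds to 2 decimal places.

0.73 seconds

Equivalent absorption area: A = 24.4*0.06 + 156.6*0.75 + 202.3*0.07 + 202.3*0.03 = 139.144 m².
V = 17.9·11.3·3.1 = 627.037 m³.
Sabine: RT60 = 0.161 × 627.037 / 139.144 = 0.73 s.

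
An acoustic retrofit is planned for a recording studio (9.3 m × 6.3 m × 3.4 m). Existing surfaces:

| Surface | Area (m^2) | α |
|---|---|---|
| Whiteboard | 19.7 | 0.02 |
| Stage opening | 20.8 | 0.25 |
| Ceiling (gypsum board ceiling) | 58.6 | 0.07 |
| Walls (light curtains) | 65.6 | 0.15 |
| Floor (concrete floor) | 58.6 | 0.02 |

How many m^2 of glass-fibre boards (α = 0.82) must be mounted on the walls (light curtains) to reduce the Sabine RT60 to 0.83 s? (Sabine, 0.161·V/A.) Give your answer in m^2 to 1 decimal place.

26.8

Summing Sᵢαᵢ: 0.394 + 5.200 + 4.102 + 9.840 + 1.172 → A₁ = 20.708 sabins.
Required A₂ = 0.161·199.206/0.83 = 38.641 sabins.
ΔA needed = 38.641 − 20.708 = 17.933 sabins.
Net gain per m^2: Δα = 0.82 − 0.15 = 0.67.
Area = ΔA/Δα = 17.933/0.67 = 26.8 m^2.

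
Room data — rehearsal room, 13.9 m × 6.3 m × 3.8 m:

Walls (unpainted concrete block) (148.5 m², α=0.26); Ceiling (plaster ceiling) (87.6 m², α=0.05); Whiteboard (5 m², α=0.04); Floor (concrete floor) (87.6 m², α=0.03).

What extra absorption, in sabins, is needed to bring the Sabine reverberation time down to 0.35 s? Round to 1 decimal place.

Summing Sᵢαᵢ: 38.610 + 4.380 + 0.200 + 2.628 → A₁ = 45.818 sabins.
V = 332.766 m³. Required absorption A₂ = 0.161 × 332.766 / 0.35 = 153.072 sabins.
Shortfall: 153.072 − 45.818 = 107.3 sabins.

107.3 sabins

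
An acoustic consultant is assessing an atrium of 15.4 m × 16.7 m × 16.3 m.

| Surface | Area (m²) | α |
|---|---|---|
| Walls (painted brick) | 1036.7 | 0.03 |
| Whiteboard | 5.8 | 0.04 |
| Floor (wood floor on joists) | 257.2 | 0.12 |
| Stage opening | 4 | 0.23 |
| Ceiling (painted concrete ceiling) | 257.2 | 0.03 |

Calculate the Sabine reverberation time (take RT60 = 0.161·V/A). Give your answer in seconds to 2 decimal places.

Summing Sᵢαᵢ: 31.101 + 0.232 + 30.864 + 0.920 + 7.716 → A = 70.833 sabins.
V = 15.4·16.7·16.3 = 4192.034 m³.
RT60 = 0.161 · V / A = 0.161 × 4192.034 / 70.833 = 9.53 s.

9.53 s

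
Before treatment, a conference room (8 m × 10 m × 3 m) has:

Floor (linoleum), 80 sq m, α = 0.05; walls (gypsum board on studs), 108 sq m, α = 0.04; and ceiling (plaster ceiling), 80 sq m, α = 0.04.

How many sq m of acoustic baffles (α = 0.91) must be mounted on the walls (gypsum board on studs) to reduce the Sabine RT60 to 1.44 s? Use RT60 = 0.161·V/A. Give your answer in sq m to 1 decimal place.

17.6

Summing Sᵢαᵢ: 4.000 + 4.320 + 3.200 → A₁ = 11.520 sabins.
Required A₂ = 0.161·240/1.44 = 26.833 sabins.
ΔA needed = 26.833 − 11.520 = 15.313 sabins.
Each sq m of panel replacing the walls (gypsum board on studs) adds (0.91 − 0.04) = 0.87 sabins.
Panel area = 15.313 / 0.87 = 17.6 sq m.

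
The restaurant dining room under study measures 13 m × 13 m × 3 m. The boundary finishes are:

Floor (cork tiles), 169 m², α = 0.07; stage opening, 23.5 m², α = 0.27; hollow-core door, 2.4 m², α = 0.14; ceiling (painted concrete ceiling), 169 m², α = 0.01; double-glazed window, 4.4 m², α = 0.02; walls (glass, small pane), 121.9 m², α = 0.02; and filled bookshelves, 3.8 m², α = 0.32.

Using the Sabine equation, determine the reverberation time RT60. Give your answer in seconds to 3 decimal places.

Total absorption A = 169×0.07 + 23.5×0.27 + 2.4×0.14 + 169×0.01 + 4.4×0.02 + 121.9×0.02 + 3.8×0.32
  = 11.830 + 6.345 + 0.336 + 1.690 + 0.088 + 2.438 + 1.216 = 23.943 m² sabins.
Volume V = 13 × 13 × 3 = 507 m³.
Sabine: RT60 = 0.161 × 507 / 23.943 = 3.409 s.

3.409 seconds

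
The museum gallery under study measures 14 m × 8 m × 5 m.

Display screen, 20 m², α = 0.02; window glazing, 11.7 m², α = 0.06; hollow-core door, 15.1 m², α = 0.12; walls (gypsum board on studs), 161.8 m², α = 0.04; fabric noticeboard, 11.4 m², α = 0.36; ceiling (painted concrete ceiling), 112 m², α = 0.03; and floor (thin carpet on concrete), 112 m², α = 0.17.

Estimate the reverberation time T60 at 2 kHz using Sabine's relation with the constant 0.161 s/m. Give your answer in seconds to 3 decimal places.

Summing Sᵢαᵢ: 0.400 + 0.702 + 1.812 + 6.472 + 4.104 + 3.360 + 19.040 → A = 35.890 sabins.
Room volume: 560 m³.
RT60 = 0.161 · V / A = 0.161 × 560 / 35.890 = 2.512 s.

2.512 s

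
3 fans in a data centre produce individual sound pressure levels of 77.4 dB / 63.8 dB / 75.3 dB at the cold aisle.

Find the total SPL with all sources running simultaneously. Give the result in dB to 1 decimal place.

Σ 10^(Lᵢ/10) = 9.124e+07.
L_total = 10·log₁₀(9.124e+07) = 79.6 dB.

79.6 dB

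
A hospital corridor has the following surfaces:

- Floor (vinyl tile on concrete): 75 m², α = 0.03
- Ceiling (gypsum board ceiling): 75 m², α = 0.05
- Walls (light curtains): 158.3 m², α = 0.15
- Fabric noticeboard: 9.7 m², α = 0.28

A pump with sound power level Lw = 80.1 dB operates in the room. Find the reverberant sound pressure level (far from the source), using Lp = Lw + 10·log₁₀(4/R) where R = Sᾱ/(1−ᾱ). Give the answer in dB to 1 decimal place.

70.5 dB

A = 32.461 sabins; S = 318.0 m².
ᾱ = 32.461/318.0 = 0.1021; R = Sᾱ/(1−ᾱ) = 32.461/(1−0.1021) = 36.152 m².
Lp = Lw + 10 log₁₀(4/R) = 80.1 -9.56 = 70.5 dB.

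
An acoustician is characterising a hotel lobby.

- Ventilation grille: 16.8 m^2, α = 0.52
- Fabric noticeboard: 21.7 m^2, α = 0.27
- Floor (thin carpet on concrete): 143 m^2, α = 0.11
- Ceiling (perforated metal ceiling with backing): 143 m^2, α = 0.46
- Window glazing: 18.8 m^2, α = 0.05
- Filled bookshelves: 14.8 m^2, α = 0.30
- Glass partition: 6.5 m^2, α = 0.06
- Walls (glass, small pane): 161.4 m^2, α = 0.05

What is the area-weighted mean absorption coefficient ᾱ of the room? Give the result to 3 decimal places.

0.209

Total surface area S = 526.0 m^2.
Weighted sum Σ Sα = 109.945.
ᾱ = A/S = 0.209.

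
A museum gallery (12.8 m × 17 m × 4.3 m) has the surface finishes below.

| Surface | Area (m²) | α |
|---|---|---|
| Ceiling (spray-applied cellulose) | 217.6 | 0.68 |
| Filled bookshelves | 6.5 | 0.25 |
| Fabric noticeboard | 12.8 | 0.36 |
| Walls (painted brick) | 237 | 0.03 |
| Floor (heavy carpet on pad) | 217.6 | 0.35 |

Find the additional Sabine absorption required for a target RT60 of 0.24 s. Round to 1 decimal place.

390.2 sabins

Total absorption A₁ = 217.6·0.68 + 6.5·0.25 + 12.8·0.36 + 237·0.03 + 217.6·0.35
  = 147.968 + 1.625 + 4.608 + 7.110 + 76.160 = 237.471 m² sabins.
V = 935.68 m³. Required absorption A₂ = 0.161 × 935.68 / 0.24 = 627.685 sabins.
Shortfall: 627.685 − 237.471 = 390.2 sabins.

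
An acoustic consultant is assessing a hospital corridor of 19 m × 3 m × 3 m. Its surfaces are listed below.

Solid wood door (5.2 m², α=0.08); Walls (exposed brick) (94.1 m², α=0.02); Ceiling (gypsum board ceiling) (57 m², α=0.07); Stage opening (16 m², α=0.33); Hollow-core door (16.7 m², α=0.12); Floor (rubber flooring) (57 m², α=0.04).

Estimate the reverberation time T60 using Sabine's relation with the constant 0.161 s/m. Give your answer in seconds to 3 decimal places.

1.737 sec

Summing Sᵢαᵢ: 0.416 + 1.882 + 3.990 + 5.280 + 2.004 + 2.280 → A = 15.852 sabins.
Volume V = 19 × 3 × 3 = 171 m³.
T = 0.161 V/A = 0.161·171/15.852 = 1.737 s.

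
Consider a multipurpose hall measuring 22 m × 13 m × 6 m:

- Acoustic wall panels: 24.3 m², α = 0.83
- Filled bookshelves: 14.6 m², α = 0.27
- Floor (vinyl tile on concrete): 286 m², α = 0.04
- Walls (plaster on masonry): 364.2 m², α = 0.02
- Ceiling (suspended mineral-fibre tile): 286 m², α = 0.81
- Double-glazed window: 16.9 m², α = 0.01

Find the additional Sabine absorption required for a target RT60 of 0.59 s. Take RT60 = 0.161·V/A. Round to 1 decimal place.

193.6 sabins

Summing Sᵢαᵢ: 20.169 + 3.942 + 11.440 + 7.284 + 231.660 + 0.169 → A₁ = 274.664 sabins.
V = 1716 m³. Required absorption A₂ = 0.161 × 1716 / 0.59 = 468.264 sabins.
Additional absorption ΔA = 468.264 − 274.664 = 193.6 sabins.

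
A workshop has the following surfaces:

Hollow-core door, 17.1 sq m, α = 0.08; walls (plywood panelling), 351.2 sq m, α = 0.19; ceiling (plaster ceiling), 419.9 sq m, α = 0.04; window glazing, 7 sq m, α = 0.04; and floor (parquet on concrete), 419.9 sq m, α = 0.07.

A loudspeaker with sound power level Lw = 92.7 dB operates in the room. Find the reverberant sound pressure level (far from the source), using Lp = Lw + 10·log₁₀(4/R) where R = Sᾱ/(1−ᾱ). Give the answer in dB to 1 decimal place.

77.7 dB

Σ(Sᵢαᵢ) = 17.1·0.08 + 351.2·0.19 + 419.9·0.04 + 7·0.04 + 419.9·0.07 = 114.565; total area S = 1215.1 sq m.
ᾱ = 114.565/1215.1 = 0.0943; R = Sᾱ/(1−ᾱ) = 114.565/(1−0.0943) = 126.493 sq m.
Lp = Lw + 10 log₁₀(4/R) = 92.7 -15.00 = 77.7 dB.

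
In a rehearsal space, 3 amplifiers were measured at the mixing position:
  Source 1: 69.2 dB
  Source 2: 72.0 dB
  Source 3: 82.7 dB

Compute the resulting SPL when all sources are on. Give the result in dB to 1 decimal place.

83.2 dB

Σ 10^(Lᵢ/10) = 2.104e+08.
L_total = 10·log₁₀(2.104e+08) = 83.2 dB.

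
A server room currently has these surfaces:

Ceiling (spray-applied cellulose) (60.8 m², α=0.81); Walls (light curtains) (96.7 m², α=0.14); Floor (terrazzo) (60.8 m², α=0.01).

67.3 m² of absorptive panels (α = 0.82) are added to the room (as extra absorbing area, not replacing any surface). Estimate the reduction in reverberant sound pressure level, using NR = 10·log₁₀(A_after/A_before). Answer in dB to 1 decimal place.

2.7 dB

A_before = Σ Sᵢαᵢ = 60.8×0.81 + 96.7×0.14 + 60.8×0.01 = 63.394 sabins.
Treatment contributes 67.3·0.82 = 55.186 sabins.
New total A_after = 118.580 sabins.
NR = 10·log₁₀(118.580/63.394) = 2.7 dB.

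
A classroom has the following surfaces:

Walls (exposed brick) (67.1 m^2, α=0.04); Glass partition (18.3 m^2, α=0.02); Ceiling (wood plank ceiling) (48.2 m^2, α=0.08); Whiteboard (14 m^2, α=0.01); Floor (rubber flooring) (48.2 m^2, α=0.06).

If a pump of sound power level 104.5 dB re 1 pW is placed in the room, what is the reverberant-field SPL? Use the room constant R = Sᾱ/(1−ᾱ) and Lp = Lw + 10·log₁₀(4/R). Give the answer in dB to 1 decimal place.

100.3 dB

A = 9.938 sabins; S = 195.8 m^2.
ᾱ = 0.0508, so room constant R = A/(1−ᾱ) = 10.470 m^2.
Lp = Lw + 10 log₁₀(4/R) = 104.5 -4.18 = 100.3 dB.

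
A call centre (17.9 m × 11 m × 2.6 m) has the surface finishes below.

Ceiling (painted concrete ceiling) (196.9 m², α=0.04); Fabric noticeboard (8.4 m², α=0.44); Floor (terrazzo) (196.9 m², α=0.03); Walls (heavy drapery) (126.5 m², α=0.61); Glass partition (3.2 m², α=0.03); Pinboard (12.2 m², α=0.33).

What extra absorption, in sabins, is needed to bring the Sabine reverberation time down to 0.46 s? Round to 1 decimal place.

Summing Sᵢαᵢ: 7.876 + 3.696 + 5.907 + 77.165 + 0.096 + 4.026 → A₁ = 98.766 sabins.
For T = 0.46 s, need A₂ = 0.161·V/T = 0.161·511.94/0.46 = 179.179 sabins.
Shortfall: 179.179 − 98.766 = 80.4 sabins.

80.4 sabins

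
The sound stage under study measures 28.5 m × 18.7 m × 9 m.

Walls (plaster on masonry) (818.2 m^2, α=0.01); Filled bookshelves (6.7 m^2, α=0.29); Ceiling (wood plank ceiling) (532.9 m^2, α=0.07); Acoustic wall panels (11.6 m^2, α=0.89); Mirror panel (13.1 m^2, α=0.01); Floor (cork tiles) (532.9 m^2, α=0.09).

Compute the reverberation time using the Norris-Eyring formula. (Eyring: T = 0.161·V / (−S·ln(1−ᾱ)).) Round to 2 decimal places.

7.09 seconds

Total surface area S = 818.2 + 6.7 + 532.9 + 11.6 + 13.1 + 532.9 = 1915.4 m^2.
Absorption A = 818.2×0.01 + 6.7×0.29 + 532.9×0.07 + 11.6×0.89 + 13.1×0.01 + 532.9×0.09 = 105.844 sabins.
Mean coefficient ᾱ = A/S = 0.0553.
−S·ln(1−ᾱ) = −1915.4 × ln(1 − 0.0553) = 108.963.
V = 28.5 × 18.7 × 9 = 4796.55 m³.
RT60 = 0.161 × 4796.55 / 108.963 = 7.09 s.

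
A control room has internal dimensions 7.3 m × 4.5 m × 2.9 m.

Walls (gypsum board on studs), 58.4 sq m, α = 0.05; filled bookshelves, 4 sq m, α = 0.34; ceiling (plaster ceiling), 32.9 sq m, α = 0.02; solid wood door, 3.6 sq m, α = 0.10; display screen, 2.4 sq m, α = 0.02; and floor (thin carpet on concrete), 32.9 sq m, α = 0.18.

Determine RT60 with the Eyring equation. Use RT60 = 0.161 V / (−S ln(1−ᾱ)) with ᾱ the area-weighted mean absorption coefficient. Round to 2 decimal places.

1.30 seconds

Total surface area S = 58.4 + 4 + 32.9 + 3.6 + 2.4 + 32.9 = 134.2 sq m.
Σ(Sᵢαᵢ) = 58.4×0.05 + 4×0.34 + 32.9×0.02 + 3.6×0.10 + 2.4×0.02 + 32.9×0.18 = 11.268.
ᾱ = 11.268 / 134.2 = 0.0840.
Eyring denominator: −S ln(1−ᾱ) = 11.775.
V = 7.3 × 4.5 × 2.9 = 95.265 m³.
T = 0.161·V/[−S·ln(1−ᾱ)] = 0.161·95.265/11.775 = 1.30 s.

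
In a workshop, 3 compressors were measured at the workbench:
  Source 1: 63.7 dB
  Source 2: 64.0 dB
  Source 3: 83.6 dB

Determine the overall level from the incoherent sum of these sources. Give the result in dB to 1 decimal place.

Converting to relative power and adding: 10^(63.7/10) + 10^(64.0/10) + 10^(83.6/10) = 2.339e+08.
Back to dB: 10·log₁₀ Σ = 83.7 dB.

83.7 dB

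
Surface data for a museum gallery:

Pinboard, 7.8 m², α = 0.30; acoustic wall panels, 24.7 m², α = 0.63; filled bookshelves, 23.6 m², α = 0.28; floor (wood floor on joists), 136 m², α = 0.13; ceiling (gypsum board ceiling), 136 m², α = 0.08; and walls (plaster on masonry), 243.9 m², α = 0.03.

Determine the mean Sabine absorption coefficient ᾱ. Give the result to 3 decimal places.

S = Σ Sᵢ = 7.8 + 24.7 + 23.6 + 136 + 136 + 243.9 = 572.0 m².
Σ(Sᵢαᵢ) = 7.8*0.30 + 24.7*0.63 + 23.6*0.28 + 136*0.13 + 136*0.08 + 243.9*0.03 = 60.386.
ᾱ = A/S = 0.106.

0.106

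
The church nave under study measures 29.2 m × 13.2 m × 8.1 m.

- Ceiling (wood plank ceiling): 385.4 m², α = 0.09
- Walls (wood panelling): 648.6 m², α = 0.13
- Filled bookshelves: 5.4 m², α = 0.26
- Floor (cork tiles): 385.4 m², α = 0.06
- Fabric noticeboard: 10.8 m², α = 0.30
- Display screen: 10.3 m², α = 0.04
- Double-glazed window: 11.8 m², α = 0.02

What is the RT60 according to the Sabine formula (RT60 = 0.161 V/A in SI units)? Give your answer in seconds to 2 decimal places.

Summing Sᵢαᵢ: 34.686 + 84.318 + 1.404 + 23.124 + 3.240 + 0.412 + 0.236 → A = 147.420 sabins.
Volume V = 29.2 × 13.2 × 8.1 = 3122.064 m³.
T = 0.161 V/A = 0.161·3122.064/147.420 = 3.41 s.

3.41 s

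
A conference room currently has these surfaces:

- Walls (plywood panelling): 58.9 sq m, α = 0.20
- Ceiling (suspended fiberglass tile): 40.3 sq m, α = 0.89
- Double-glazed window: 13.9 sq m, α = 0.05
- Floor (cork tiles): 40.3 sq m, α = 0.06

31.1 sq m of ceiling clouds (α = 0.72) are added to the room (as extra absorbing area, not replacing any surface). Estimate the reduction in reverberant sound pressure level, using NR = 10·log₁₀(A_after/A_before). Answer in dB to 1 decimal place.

Equivalent absorption area: A_before = 58.9·0.20 + 40.3·0.89 + 13.9·0.05 + 40.3·0.06 = 50.760 sq m.
Added absorption = 31.1 × 0.72 = 22.392 sabins.
New total A_after = 73.152 sabins.
Reduction = 10 log₁₀(A_after/A_before) = 10 log₁₀(1.4411) = 1.6 dB.

1.6 dB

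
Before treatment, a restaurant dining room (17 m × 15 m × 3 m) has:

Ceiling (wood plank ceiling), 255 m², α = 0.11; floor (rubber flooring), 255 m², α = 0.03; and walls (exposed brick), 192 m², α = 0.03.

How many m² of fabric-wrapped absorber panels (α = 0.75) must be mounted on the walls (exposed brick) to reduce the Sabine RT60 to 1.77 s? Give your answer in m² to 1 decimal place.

39.1

Summing Sᵢαᵢ: 28.050 + 7.650 + 5.760 → A₁ = 41.460 sabins.
Required A₂ = 0.161·765/1.77 = 69.585 sabins.
ΔA needed = 69.585 − 41.460 = 28.125 sabins.
Each m² of panel replacing the walls (exposed brick) adds (0.75 − 0.03) = 0.72 sabins.
Panel area = 28.125 / 0.72 = 39.1 m².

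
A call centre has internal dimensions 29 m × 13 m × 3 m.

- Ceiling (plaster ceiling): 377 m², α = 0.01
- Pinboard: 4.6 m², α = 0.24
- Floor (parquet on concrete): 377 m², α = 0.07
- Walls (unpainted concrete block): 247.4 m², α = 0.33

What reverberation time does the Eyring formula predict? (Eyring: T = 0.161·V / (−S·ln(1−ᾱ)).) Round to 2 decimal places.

S = Σ Sᵢ = 1006.0 m².
Σ(Sᵢαᵢ) = 377·0.01 + 4.6·0.24 + 377·0.07 + 247.4·0.33 = 112.906.
Mean coefficient ᾱ = A/S = 0.1122.
Eyring denominator: −S ln(1−ᾱ) = 119.723.
V = 29 × 13 × 3 = 1131 m³.
RT60 = 0.161 × 1131 / 119.723 = 1.52 s.

1.52 seconds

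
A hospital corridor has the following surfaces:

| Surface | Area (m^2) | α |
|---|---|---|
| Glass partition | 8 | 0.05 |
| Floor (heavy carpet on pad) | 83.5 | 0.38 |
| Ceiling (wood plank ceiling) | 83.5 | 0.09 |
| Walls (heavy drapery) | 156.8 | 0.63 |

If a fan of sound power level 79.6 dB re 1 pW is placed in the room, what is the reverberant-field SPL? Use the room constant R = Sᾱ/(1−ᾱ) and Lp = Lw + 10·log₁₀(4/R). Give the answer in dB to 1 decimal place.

61.9 dB

Σ(Sᵢαᵢ) = 8×0.05 + 83.5×0.38 + 83.5×0.09 + 156.8×0.63 = 138.429; total area S = 331.8 m^2.
ᾱ = 0.4172, so room constant R = A/(1−ᾱ) = 237.524 m^2.
Lp = Lw + 10 log₁₀(4/R) = 79.6 -17.74 = 61.9 dB.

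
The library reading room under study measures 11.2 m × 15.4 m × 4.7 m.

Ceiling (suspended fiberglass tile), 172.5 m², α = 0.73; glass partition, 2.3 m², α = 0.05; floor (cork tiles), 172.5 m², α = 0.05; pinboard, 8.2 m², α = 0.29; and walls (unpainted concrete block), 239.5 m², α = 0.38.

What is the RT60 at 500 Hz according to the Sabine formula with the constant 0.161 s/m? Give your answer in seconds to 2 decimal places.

0.57 seconds

Summing Sᵢαᵢ: 125.925 + 0.115 + 8.625 + 2.378 + 91.010 → A = 228.053 sabins.
Volume V = 11.2 × 15.4 × 4.7 = 810.656 m³.
T = 0.161 V/A = 0.161·810.656/228.053 = 0.57 s.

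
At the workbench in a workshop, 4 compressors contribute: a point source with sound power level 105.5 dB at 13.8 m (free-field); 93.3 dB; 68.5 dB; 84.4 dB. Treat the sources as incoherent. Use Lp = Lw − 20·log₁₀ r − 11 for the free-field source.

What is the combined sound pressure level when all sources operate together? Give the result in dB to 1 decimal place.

Source at 13.8 m: Lp = 105.5 − 20·log₁₀(13.8) − 11 = 71.7 dB.
Σ 10^(Lᵢ/10) = 2.435e+09.
Combined level = 10 log₁₀(2.435e+09) = 93.9 dB.

93.9 dB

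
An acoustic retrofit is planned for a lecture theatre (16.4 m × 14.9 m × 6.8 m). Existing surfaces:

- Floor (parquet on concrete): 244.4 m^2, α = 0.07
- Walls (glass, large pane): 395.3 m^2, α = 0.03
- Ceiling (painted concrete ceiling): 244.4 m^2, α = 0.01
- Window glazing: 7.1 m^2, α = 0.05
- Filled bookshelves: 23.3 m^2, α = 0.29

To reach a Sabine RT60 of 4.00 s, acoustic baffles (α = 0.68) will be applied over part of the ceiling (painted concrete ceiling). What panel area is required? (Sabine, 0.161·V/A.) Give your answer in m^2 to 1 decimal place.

42.3

Total absorption A₁ = 244.4×0.07 + 395.3×0.03 + 244.4×0.01 + 7.1×0.05 + 23.3×0.29
  = 17.108 + 11.859 + 2.444 + 0.355 + 6.757 = 38.523 m^2 sabins.
Required A₂ = 0.161·1661.648/4.00 = 66.881 sabins.
Absorption to add: 66.881 − 38.523 = 28.358 sabins.
Each m^2 of panel replacing the ceiling (painted concrete ceiling) adds (0.68 − 0.01) = 0.67 sabins.
Panel area = 28.358 / 0.67 = 42.3 m^2.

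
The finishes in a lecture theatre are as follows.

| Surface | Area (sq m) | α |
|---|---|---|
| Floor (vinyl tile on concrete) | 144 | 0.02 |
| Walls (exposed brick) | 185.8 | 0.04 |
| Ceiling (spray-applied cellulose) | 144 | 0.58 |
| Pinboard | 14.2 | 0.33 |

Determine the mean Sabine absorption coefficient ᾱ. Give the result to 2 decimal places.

0.20

Total surface area S = 488.0 sq m.
A = 144*0.02 + 185.8*0.04 + 144*0.58 + 14.2*0.33 = 98.518 sabins.
ᾱ = 98.518 / 488.0 = 0.20.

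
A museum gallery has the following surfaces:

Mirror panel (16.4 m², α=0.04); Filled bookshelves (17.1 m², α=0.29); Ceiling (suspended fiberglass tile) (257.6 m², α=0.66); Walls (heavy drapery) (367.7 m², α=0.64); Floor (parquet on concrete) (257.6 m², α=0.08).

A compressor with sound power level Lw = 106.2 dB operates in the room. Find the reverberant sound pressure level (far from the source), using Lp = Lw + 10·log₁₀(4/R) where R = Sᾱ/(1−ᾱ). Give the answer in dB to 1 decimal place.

83.1 dB

Σ(Sᵢαᵢ) = 16.4·0.04 + 17.1·0.29 + 257.6·0.66 + 367.7·0.64 + 257.6·0.08 = 431.567; total area S = 916.4 m².
ᾱ = 431.567/916.4 = 0.4709; R = Sᾱ/(1−ᾱ) = 431.567/(1−0.4709) = 815.662 m².
Lp = Lw + 10 log₁₀(4/R) = 106.2 -23.09 = 83.1 dB.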